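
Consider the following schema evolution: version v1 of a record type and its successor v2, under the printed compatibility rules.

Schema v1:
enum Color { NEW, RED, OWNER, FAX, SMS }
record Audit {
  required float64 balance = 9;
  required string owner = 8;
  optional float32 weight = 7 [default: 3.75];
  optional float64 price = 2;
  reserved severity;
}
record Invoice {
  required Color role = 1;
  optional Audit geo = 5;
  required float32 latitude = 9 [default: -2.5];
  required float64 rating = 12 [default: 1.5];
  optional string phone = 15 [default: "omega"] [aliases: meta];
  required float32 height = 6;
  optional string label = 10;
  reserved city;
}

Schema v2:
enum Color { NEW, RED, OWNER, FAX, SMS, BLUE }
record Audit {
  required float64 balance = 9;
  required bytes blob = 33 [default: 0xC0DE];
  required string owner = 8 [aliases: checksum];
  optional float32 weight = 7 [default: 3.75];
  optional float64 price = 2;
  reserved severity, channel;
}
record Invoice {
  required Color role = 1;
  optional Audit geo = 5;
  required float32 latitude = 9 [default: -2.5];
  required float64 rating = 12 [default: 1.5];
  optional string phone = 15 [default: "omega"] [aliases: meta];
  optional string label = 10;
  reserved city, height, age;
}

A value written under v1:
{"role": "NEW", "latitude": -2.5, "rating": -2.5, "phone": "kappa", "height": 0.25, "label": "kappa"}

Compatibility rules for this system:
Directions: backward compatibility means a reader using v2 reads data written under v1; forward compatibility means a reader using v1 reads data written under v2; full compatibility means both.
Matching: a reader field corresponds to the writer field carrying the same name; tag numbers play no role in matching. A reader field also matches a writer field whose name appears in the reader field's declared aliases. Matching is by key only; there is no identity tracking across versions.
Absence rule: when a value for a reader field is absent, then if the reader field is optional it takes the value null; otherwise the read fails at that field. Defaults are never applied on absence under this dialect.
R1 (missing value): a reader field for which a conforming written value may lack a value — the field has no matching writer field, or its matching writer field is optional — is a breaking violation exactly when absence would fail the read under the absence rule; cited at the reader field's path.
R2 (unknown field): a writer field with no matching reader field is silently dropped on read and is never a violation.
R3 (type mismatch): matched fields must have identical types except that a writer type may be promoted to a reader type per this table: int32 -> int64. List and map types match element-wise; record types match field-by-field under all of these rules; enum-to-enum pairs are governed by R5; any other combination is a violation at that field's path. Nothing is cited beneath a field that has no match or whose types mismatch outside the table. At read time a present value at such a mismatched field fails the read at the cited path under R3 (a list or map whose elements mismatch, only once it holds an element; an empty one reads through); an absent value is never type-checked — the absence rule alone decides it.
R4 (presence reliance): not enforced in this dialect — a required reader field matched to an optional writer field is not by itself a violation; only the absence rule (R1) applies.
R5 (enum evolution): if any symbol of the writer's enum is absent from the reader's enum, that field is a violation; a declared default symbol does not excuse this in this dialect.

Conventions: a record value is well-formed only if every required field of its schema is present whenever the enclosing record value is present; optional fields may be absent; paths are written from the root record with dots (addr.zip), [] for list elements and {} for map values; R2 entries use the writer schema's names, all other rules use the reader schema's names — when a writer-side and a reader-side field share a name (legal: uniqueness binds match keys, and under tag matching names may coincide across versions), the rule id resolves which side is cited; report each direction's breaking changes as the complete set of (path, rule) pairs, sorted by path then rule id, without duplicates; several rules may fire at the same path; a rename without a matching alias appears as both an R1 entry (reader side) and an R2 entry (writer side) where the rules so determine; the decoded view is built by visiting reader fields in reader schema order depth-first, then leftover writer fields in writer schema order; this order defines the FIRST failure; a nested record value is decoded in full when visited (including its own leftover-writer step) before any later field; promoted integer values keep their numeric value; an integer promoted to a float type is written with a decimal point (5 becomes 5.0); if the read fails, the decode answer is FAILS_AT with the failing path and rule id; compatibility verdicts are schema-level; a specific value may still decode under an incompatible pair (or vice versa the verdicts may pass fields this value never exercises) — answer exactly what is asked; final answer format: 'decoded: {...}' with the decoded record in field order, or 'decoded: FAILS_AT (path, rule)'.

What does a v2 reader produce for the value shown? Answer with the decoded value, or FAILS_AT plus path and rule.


decoded: {"role": "NEW", "geo": null, "latitude": -2.5, "rating": -2.5, "phone": "kappa", "label": "kappa"}

the writer's type comes first in each Invoice pair
decode (reader v2):
  role := "NEW"
  geo := null (missing; optional => null)
  latitude := -2.5
  rating := -2.5
  phone := "kappa"
  label := "kappa"
  writer height: no reader field; dropped
  => decoded: {"role": "NEW", "geo": null, "latitude": -2.5, "rating": -2.5, "phone": "kappa", "label": "kappa"}
the other Invoice changes do not affect what is asked:
  enum Color (field role in record Invoice): symbol BLUE added -> affects the rule determinations only; this particular Invoice value decodes identically
  added field blob to record Audit: required bytes, tag 33, default 0xC0DE (in v2 it sits immediately before owner) -> affects the rule determinations only; this particular Invoice value decodes identically


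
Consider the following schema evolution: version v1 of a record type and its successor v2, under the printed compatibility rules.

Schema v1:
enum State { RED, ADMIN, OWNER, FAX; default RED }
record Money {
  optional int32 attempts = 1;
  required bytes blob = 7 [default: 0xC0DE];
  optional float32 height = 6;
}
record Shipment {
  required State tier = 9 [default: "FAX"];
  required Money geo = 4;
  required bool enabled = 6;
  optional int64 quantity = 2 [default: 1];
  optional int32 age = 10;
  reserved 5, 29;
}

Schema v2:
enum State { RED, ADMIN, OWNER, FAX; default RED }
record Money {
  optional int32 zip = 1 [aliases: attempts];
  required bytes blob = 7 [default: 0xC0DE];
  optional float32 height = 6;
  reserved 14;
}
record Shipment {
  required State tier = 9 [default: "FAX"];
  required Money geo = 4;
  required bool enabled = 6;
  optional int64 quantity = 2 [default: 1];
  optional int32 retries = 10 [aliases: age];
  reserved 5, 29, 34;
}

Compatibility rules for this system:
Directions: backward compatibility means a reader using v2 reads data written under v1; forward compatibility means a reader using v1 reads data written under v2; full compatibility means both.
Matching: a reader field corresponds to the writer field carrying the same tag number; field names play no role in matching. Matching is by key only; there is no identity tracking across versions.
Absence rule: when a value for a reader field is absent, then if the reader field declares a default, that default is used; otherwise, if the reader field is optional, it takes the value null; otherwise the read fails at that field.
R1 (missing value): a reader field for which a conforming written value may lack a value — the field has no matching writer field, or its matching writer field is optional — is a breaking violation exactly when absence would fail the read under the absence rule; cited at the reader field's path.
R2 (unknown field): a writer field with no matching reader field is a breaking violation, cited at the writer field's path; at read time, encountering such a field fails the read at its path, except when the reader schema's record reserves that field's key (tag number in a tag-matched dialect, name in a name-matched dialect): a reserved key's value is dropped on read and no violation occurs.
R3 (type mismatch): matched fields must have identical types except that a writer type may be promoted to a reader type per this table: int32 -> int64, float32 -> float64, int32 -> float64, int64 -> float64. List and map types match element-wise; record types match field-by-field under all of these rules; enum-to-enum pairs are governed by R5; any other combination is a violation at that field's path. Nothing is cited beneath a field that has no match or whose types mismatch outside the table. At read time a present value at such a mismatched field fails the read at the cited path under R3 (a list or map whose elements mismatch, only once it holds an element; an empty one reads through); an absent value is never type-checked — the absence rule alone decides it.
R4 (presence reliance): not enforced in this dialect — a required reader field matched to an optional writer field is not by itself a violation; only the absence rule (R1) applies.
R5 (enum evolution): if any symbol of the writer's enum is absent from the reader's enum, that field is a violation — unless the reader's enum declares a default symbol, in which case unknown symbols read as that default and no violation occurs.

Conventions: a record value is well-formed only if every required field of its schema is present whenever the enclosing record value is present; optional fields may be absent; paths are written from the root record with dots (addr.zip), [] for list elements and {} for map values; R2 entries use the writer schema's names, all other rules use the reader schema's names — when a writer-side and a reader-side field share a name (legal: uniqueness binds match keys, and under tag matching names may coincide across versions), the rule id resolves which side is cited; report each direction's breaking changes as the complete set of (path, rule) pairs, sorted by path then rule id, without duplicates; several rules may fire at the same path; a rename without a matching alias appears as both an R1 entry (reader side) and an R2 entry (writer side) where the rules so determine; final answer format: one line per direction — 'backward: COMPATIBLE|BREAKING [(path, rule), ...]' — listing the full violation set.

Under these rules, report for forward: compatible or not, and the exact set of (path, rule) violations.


each type pair in Shipment: writer, then reader
forward on Shipment — v1 reading data written by v2:
  tier: paired with writer tier (State -> State; writer required)
  geo: paired with writer geo (Money -> Money; writer required)
  enabled: paired with writer enabled (bool -> bool; writer required)
  quantity: paired with writer quantity (int64 -> int64; writer optional)
  age: paired with writer retries (int32 -> int32; writer optional)
  geo.attempts: paired with writer geo.zip (int32 -> int32; writer optional)
  geo.blob: paired with writer geo.blob (bytes -> bytes; writer required)
  geo.height: paired with writer geo.height (float32 -> float32; writer optional)
  => forward verdict for Shipment: COMPATIBLE, no violations
the other Shipment changes do not affect what is asked:
  renamed field attempts to zip in record Money (alias attempts declared on the renamed field) -> fires no rule on Shipment, leaving the asked answer as it is
  renamed field age to retries in record Shipment (alias age declared on the renamed field) -> fires no rule on Shipment, leaving the asked answer as it is

forward: COMPATIBLE []


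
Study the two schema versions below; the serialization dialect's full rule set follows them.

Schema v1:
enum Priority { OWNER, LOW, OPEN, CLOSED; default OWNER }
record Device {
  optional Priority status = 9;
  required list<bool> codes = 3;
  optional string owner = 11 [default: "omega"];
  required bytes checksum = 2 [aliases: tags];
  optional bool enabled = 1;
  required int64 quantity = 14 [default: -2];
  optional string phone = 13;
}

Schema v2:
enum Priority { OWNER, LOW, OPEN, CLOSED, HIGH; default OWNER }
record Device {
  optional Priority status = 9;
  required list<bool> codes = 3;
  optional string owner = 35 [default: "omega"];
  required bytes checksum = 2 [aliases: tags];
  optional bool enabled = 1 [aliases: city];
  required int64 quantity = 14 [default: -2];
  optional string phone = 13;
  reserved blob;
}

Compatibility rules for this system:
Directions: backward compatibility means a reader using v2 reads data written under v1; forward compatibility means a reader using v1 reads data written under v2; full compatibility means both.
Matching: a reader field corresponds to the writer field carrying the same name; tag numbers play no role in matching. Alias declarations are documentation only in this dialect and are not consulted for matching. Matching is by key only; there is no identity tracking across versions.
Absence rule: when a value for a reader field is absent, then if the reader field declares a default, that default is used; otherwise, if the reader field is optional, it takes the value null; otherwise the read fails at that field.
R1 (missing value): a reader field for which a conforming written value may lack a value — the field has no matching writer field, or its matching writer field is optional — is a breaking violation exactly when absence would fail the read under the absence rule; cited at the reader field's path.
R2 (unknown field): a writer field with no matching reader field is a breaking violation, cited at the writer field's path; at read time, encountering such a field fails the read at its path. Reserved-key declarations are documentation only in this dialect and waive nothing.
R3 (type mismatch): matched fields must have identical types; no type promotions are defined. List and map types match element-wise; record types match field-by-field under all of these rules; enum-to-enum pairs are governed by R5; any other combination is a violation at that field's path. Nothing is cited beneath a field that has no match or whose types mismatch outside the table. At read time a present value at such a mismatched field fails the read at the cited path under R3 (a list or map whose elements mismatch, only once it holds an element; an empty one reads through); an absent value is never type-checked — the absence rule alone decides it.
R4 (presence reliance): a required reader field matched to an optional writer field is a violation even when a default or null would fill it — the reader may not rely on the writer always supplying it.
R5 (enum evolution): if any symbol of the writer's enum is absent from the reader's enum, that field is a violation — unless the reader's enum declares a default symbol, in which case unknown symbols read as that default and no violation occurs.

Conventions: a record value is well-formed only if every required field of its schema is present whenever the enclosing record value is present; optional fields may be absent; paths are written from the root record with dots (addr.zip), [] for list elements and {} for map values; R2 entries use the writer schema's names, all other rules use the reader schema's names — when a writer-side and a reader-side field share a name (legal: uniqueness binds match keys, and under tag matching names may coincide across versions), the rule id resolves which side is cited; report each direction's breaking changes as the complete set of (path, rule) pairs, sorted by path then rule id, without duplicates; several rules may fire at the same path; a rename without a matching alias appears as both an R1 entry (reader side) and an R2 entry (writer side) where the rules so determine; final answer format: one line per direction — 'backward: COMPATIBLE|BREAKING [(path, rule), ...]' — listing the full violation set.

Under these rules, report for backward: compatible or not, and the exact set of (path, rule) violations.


backward: COMPATIBLE []

the writer's type comes first in each Device pair
backward analysis of Device with v2 as reader and v1 as writer:
  writer optional, Priority -> Priority: reader status maps from writer status
  writer required, list<bool> -> list<bool>: reader codes maps from writer codes
  writer optional, string -> string: reader owner maps from writer owner
  writer required, bytes -> bytes: reader checksum maps from writer checksum
  writer optional, bool -> bool: reader enabled maps from writer enabled
  writer required, int64 -> int64: reader quantity maps from writer quantity
  writer optional, string -> string: reader phone maps from writer phone
  => backward: COMPATIBLE
diffs on Device not affecting the asked answer:
  enum Priority (field status in record Device): symbol HIGH added -> triggers nothing under Device's printed rules — same verdict
  field owner in record Device: tag 11 changed to 35 -> triggers nothing under Device's printed rules — same verdict


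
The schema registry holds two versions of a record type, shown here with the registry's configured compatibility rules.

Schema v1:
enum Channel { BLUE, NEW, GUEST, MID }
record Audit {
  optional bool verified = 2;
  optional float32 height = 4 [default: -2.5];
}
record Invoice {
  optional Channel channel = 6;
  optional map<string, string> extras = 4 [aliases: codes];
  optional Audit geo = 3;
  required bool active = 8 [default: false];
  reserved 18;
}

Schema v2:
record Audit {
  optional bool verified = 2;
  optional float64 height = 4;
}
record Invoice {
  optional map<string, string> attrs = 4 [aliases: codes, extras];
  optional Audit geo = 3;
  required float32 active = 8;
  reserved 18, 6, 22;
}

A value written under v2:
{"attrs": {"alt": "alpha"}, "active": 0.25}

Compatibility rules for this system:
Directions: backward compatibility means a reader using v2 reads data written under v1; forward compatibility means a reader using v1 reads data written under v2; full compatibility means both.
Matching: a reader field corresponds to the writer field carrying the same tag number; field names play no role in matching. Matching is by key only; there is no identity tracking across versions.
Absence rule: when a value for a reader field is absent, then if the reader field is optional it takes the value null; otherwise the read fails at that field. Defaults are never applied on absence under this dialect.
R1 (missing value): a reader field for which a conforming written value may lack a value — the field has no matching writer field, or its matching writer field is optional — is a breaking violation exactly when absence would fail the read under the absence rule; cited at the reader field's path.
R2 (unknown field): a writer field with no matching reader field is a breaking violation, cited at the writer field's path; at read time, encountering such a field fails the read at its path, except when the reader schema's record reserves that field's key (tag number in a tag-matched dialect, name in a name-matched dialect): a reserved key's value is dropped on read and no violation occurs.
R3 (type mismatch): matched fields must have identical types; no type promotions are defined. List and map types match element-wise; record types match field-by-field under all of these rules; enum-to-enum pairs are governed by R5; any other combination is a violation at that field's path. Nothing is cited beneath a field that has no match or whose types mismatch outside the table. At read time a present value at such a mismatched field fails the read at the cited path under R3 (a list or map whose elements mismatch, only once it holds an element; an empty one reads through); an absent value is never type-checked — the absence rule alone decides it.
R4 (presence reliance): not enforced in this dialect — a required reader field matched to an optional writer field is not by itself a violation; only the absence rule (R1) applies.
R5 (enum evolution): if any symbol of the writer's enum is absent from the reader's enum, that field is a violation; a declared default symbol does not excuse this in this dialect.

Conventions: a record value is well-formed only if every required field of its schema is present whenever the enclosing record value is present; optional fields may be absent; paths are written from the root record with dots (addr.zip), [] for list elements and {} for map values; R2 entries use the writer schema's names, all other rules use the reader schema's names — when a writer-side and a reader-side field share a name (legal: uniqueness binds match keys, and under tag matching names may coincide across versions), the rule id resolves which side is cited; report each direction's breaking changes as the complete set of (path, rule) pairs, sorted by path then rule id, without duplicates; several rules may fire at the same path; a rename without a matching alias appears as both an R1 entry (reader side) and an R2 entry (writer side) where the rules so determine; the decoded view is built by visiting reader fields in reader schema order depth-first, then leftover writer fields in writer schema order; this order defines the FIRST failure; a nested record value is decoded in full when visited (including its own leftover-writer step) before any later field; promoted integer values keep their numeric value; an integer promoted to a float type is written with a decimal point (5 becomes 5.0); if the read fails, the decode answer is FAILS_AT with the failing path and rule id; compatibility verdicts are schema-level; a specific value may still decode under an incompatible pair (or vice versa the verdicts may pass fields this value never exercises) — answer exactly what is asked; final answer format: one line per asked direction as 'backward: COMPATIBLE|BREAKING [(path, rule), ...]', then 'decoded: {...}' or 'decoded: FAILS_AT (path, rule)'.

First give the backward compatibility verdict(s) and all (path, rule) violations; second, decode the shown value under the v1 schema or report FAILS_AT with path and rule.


backward: BREAKING [(active, R3), (geo.height, R3)]; decoded: FAILS_AT (active, R3)

in Invoice below, arrows point writer -> reader
backward on Invoice — v2 reading data written by v1:
  writer optional, map<string, string> -> map<string, string>: reader attrs maps from writer extras
  writer optional, Audit -> Audit: reader geo maps from writer geo
  writer required, bool -> float32: reader active maps from writer active
  writer field channel has no reader counterpart
  writer optional, bool -> bool: reader geo.verified maps from writer geo.verified
  writer optional, float32 -> float64: reader geo.height maps from writer geo.height
  violation R3 at active
  violation R3 at geo.height
  => backward: BREAKING (2)
migrating the Invoice value to v1:
  channel := null (missing; optional => null)
  extras := {"alt": "alpha"} (from writer attrs)
  geo := null (missing; optional => null)
  read fails at active under R3
  => FAILS_AT (active, R3)
the other Invoice changes do not affect what is asked:
  renamed field extras to attrs in record Invoice (alias extras declared on the renamed field) -> no rule fires on it in Invoice's dialect; the asked verdict holds
  removed field channel from record Invoice (its key 6 joins the reserved list) -> no rule fires on it in Invoice's dialect; the asked verdict holds


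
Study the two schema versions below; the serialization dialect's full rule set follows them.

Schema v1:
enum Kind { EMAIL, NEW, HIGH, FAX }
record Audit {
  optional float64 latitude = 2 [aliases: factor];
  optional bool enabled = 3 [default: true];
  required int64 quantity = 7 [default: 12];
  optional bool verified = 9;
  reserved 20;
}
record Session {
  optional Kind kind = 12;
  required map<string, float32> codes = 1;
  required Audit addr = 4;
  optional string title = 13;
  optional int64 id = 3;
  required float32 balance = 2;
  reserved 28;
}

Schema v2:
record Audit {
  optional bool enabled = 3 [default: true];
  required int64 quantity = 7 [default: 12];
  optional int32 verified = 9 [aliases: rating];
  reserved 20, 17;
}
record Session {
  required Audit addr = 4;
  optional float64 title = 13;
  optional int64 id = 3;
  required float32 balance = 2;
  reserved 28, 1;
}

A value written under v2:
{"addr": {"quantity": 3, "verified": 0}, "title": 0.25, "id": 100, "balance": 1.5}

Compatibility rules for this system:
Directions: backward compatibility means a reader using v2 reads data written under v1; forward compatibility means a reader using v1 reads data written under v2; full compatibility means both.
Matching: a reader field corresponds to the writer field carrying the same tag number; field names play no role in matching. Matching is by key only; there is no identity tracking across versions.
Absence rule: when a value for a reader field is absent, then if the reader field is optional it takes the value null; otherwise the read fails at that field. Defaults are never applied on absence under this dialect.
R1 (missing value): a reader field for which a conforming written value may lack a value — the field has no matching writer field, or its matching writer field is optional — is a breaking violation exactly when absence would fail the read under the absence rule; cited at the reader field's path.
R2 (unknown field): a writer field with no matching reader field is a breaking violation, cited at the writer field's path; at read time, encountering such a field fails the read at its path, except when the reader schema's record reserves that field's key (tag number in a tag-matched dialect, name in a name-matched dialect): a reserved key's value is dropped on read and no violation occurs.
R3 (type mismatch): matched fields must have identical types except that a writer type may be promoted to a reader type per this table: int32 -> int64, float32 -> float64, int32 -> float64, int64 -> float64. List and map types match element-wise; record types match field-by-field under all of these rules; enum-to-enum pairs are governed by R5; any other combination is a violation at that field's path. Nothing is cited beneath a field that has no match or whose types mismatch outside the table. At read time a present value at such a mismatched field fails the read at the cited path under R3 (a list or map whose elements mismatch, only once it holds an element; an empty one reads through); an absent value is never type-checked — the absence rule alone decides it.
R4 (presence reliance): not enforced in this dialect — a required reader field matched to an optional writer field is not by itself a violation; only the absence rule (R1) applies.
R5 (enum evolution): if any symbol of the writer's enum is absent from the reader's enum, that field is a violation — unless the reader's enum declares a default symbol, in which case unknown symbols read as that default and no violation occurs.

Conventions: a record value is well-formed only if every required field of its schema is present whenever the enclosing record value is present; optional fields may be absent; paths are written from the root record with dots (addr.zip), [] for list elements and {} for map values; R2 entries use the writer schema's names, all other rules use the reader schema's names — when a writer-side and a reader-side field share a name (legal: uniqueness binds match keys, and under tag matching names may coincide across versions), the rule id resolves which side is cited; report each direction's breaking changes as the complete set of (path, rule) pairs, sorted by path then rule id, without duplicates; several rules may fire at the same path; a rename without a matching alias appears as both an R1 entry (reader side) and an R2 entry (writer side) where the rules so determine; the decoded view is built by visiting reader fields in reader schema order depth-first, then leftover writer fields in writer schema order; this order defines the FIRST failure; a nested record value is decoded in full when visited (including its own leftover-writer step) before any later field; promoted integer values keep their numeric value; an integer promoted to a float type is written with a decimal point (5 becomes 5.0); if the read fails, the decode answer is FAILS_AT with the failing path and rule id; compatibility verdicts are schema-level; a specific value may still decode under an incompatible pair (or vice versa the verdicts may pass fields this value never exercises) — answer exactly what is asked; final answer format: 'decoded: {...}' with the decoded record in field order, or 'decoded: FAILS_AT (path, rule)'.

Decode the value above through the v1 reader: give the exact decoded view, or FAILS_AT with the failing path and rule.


the writer's type comes first in each Session pair
decoding the Session value with the v1 reader:
  kind := null (missing; optional => null)
  read fails at codes under R1 (no fill)
  => FAILS_AT (codes, R1)
the other Session changes do not affect what is asked:
  removed field latitude from record Audit -> shifts the Session verdicts, not this decode
  field verified in record Audit: type bool changed to int32 -> shifts the Session verdicts, not this decode
  removed field kind from record Session -> shifts the Session verdicts, not this decode
  field title in record Session: type string changed to float64 -> shifts the Session verdicts, not this decode

decoded: FAILS_AT (codes, R1)


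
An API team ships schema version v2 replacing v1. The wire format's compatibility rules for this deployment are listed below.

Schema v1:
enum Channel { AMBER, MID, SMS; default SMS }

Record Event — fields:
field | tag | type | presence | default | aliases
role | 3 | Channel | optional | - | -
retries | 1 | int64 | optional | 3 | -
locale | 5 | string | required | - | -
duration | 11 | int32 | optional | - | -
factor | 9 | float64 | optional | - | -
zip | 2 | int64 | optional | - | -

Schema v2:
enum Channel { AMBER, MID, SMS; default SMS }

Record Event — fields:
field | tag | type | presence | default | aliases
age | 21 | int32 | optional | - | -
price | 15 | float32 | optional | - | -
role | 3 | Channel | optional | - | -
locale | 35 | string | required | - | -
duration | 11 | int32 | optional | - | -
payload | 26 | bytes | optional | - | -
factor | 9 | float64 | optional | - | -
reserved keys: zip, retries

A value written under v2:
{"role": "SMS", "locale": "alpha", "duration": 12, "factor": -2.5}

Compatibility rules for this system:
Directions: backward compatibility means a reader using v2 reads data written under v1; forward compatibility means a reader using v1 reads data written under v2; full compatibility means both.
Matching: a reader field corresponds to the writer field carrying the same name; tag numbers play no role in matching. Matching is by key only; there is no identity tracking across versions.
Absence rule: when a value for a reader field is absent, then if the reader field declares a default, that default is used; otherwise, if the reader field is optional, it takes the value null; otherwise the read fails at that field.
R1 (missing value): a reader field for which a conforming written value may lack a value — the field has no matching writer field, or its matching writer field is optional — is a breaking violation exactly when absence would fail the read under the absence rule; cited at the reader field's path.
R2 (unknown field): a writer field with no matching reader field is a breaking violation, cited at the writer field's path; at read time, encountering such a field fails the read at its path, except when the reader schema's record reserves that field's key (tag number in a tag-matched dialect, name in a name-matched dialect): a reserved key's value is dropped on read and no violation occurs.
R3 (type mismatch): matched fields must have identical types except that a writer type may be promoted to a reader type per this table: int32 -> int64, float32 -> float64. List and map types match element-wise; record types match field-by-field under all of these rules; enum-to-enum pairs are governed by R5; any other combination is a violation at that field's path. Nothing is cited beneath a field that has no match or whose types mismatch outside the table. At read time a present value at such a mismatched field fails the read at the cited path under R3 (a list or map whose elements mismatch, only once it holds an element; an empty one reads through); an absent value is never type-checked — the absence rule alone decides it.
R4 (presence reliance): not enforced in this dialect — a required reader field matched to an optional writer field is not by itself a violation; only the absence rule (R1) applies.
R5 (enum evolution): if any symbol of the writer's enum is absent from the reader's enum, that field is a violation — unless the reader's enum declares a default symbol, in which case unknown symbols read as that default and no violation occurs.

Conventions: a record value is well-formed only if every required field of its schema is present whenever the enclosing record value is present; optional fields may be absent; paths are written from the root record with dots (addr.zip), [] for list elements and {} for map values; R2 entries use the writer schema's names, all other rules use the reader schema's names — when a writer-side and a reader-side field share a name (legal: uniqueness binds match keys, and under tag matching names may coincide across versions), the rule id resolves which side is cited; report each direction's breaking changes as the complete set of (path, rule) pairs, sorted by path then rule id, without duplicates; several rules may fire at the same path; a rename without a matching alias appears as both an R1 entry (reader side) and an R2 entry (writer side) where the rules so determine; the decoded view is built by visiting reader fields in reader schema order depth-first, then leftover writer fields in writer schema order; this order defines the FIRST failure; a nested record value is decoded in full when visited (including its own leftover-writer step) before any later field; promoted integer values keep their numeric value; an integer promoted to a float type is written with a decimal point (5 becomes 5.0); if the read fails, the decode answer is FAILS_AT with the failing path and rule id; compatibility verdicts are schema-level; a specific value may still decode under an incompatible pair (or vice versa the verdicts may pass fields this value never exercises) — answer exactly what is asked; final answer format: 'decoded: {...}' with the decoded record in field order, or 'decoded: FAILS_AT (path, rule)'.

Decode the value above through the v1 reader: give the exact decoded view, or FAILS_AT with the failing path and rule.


decoded: {"role": "SMS", "retries": 3, "locale": "alpha", "duration": 12, "factor": -2.5, "zip": null}

in Event below, arrows point writer -> reader
decoding the Event value with the v1 reader:
  role := "SMS"
  retries := 3 (absent -> default)
  locale := "alpha"
  duration := 12
  factor := -2.5
  zip := null (absent, optional -> null)
  => decoded: {"role": "SMS", "retries": 3, "locale": "alpha", "duration": 12, "factor": -2.5, "zip": null}
remaining Event differences; none change what is asked:
  added field payload to record Event: optional bytes, tag 26 (in v2 it sits immediately before factor) -> changes Event's schema-level verdicts only — the decode of this value is the same
  removed field zip from record Event (its key "zip" joins the reserved list) -> fires no rule on Event under this dialect and leaves the result unchanged
  field locale in record Event: tag 5 changed to 35 -> fires no rule on Event under this dialect and leaves the result unchanged
  added field age to record Event: optional int32, tag 21 (in v2 it sits immediately before role) -> changes Event's schema-level verdicts only — the decode of this value is the same
  added field price to record Event: optional float32, tag 15 (in v2 it sits immediately before role) -> changes Event's schema-level verdicts only — the decode of this value is the same
  removed field retries from record Event (its key "retries" joins the reserved list) -> fires no rule on Event under this dialect and leaves the result unchanged


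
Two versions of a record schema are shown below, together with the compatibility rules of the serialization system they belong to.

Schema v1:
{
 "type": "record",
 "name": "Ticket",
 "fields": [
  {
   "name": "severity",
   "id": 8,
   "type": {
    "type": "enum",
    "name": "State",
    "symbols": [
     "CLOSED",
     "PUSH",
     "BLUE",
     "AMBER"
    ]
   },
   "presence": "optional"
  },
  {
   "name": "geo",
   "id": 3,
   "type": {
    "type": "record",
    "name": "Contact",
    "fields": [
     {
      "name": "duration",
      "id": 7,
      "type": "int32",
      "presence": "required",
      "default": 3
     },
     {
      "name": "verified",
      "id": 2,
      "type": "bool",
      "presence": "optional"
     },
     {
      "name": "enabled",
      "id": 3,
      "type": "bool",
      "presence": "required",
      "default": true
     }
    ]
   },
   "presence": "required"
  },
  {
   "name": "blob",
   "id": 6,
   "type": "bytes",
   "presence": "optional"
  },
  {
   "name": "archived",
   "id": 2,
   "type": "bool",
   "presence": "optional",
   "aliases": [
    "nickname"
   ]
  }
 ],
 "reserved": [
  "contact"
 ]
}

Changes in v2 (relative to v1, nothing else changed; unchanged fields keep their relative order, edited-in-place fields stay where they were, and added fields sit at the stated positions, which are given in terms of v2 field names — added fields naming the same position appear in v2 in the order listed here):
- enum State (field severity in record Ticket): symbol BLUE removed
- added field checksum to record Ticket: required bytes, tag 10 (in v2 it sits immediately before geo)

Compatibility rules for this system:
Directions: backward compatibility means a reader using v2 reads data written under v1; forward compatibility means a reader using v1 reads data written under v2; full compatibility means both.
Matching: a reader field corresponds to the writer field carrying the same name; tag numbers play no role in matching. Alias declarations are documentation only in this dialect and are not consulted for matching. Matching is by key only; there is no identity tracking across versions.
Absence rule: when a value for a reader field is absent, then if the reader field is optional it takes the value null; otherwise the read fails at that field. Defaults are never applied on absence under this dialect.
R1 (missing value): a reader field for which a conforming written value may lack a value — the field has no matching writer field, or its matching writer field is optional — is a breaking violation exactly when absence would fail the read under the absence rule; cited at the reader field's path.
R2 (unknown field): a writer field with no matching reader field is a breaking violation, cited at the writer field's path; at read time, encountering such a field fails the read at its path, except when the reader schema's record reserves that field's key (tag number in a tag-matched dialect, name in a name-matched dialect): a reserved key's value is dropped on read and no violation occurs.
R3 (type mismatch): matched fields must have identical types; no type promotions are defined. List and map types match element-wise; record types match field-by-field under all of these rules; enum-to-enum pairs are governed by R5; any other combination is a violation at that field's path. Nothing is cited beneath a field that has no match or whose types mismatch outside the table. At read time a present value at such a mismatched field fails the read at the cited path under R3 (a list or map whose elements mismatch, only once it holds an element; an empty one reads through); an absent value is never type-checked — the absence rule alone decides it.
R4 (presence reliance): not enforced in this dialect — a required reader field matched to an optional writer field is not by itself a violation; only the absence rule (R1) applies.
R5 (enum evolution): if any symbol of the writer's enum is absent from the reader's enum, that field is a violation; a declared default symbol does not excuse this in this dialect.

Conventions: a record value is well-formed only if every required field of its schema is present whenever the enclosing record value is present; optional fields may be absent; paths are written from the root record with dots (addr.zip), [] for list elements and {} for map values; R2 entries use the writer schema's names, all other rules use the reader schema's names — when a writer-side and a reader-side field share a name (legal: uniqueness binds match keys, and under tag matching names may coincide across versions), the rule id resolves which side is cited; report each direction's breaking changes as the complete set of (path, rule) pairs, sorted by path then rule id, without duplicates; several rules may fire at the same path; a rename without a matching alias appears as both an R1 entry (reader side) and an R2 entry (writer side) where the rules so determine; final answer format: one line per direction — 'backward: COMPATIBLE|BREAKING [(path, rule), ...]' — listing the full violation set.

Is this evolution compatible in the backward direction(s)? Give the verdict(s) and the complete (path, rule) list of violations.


the writer's type comes first in each Ticket pair
backward for Ticket (reader v2, writer v1):
  State -> State, writer optional: severity aligns to severity
  checksum has no writer counterpart
  Contact -> Contact, writer required: geo aligns to geo
  bytes -> bytes, writer optional: blob aligns to blob
  bool -> bool, writer optional: archived aligns to archived
  int32 -> int32, writer required: geo.duration aligns to geo.duration
  bool -> bool, writer optional: geo.verified aligns to geo.verified
  bool -> bool, writer required: geo.enabled aligns to geo.enabled
  rule R1 violated at checksum
  rule R5 violated at severity
  backward on Ticket therefore BREAKING (2)

backward: BREAKING [(checksum, R1), (severity, R5)]
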